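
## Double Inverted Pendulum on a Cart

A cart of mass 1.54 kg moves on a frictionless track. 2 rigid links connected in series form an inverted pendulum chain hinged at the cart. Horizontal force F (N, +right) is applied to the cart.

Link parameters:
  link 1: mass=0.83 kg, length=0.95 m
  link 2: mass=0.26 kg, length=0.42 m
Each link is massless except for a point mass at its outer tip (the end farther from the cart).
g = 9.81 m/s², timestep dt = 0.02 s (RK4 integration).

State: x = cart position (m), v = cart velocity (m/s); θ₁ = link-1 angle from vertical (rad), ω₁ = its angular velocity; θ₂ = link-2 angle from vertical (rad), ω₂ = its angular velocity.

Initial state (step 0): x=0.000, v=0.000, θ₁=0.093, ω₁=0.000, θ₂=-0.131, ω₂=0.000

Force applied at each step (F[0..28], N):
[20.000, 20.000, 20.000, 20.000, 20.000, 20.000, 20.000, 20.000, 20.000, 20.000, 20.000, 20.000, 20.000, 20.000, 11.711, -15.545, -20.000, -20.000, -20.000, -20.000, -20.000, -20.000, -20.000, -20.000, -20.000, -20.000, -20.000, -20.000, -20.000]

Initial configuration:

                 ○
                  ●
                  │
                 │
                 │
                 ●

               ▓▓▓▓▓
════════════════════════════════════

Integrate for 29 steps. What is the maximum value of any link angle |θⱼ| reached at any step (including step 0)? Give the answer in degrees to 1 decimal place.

Answer: 89.1°

Derivation:
apply F[0]=+20.000 → step 1: x=0.002, v=0.246, θ₁=0.091, ω₁=-0.223, θ₂=-0.132, ω₂=-0.149
apply F[1]=+20.000 → step 2: x=0.010, v=0.492, θ₁=0.084, ω₁=-0.449, θ₂=-0.137, ω₂=-0.295
apply F[2]=+20.000 → step 3: x=0.022, v=0.741, θ₁=0.073, ω₁=-0.679, θ₂=-0.144, ω₂=-0.434
apply F[3]=+20.000 → step 4: x=0.039, v=0.991, θ₁=0.057, ω₁=-0.915, θ₂=-0.154, ω₂=-0.565
apply F[4]=+20.000 → step 5: x=0.062, v=1.245, θ₁=0.036, ω₁=-1.160, θ₂=-0.167, ω₂=-0.684
apply F[5]=+20.000 → step 6: x=0.089, v=1.502, θ₁=0.010, ω₁=-1.415, θ₂=-0.181, ω₂=-0.787
apply F[6]=+20.000 → step 7: x=0.122, v=1.762, θ₁=-0.021, ω₁=-1.681, θ₂=-0.198, ω₂=-0.871
apply F[7]=+20.000 → step 8: x=0.160, v=2.025, θ₁=-0.057, ω₁=-1.960, θ₂=-0.216, ω₂=-0.934
apply F[8]=+20.000 → step 9: x=0.203, v=2.289, θ₁=-0.099, ω₁=-2.249, θ₂=-0.235, ω₂=-0.975
apply F[9]=+20.000 → step 10: x=0.251, v=2.553, θ₁=-0.147, ω₁=-2.548, θ₂=-0.255, ω₂=-0.995
apply F[10]=+20.000 → step 11: x=0.305, v=2.814, θ₁=-0.201, ω₁=-2.854, θ₂=-0.275, ω₂=-0.998
apply F[11]=+20.000 → step 12: x=0.364, v=3.067, θ₁=-0.261, ω₁=-3.161, θ₂=-0.295, ω₂=-0.991
apply F[12]=+20.000 → step 13: x=0.428, v=3.308, θ₁=-0.327, ω₁=-3.464, θ₂=-0.315, ω₂=-0.989
apply F[13]=+20.000 → step 14: x=0.496, v=3.531, θ₁=-0.400, ω₁=-3.755, θ₂=-0.335, ω₂=-1.007
apply F[14]=+11.711 → step 15: x=0.568, v=3.637, θ₁=-0.477, ω₁=-3.939, θ₂=-0.355, ω₂=-1.051
apply F[15]=-15.545 → step 16: x=0.638, v=3.430, θ₁=-0.554, ω₁=-3.850, θ₂=-0.376, ω₂=-1.059
apply F[16]=-20.000 → step 17: x=0.705, v=3.180, θ₁=-0.630, ω₁=-3.748, θ₂=-0.397, ω₂=-1.042
apply F[17]=-20.000 → step 18: x=0.766, v=2.938, θ₁=-0.705, ω₁=-3.678, θ₂=-0.418, ω₂=-1.010
apply F[18]=-20.000 → step 19: x=0.822, v=2.701, θ₁=-0.778, ω₁=-3.638, θ₂=-0.438, ω₂=-0.964
apply F[19]=-20.000 → step 20: x=0.874, v=2.467, θ₁=-0.850, ω₁=-3.624, θ₂=-0.456, ω₂=-0.907
apply F[20]=-20.000 → step 21: x=0.921, v=2.235, θ₁=-0.923, ω₁=-3.635, θ₂=-0.474, ω₂=-0.844
apply F[21]=-20.000 → step 22: x=0.963, v=2.002, θ₁=-0.996, ω₁=-3.669, θ₂=-0.490, ω₂=-0.777
apply F[22]=-20.000 → step 23: x=1.001, v=1.766, θ₁=-1.070, ω₁=-3.724, θ₂=-0.505, ω₂=-0.715
apply F[23]=-20.000 → step 24: x=1.034, v=1.525, θ₁=-1.145, ω₁=-3.799, θ₂=-0.519, ω₂=-0.661
apply F[24]=-20.000 → step 25: x=1.062, v=1.278, θ₁=-1.222, ω₁=-3.895, θ₂=-0.531, ω₂=-0.625
apply F[25]=-20.000 → step 26: x=1.085, v=1.022, θ₁=-1.301, ω₁=-4.010, θ₂=-0.544, ω₂=-0.614
apply F[26]=-20.000 → step 27: x=1.103, v=0.755, θ₁=-1.382, ω₁=-4.145, θ₂=-0.556, ω₂=-0.636
apply F[27]=-20.000 → step 28: x=1.115, v=0.476, θ₁=-1.467, ω₁=-4.301, θ₂=-0.570, ω₂=-0.705
apply F[28]=-20.000 → step 29: x=1.121, v=0.180, θ₁=-1.555, ω₁=-4.479, θ₂=-0.585, ω₂=-0.831
Max |angle| over trajectory = 1.555 rad = 89.1°.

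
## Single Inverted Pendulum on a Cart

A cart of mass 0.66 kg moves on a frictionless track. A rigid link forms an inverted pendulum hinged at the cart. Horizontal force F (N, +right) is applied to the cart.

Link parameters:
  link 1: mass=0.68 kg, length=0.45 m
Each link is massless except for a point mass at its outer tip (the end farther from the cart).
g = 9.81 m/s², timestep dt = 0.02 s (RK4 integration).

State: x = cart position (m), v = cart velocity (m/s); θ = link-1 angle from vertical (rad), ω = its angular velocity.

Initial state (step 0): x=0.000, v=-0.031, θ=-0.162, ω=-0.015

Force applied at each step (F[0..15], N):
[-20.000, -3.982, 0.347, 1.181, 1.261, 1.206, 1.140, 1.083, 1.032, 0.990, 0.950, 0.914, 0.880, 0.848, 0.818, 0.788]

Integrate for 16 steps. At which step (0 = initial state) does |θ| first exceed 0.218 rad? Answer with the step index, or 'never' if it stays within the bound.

Answer: never

Derivation:
apply F[0]=-20.000 → step 1: x=-0.006, v=-0.592, θ=-0.151, ω=1.147
apply F[1]=-3.982 → step 2: x=-0.019, v=-0.685, θ=-0.126, ω=1.291
apply F[2]=+0.347 → step 3: x=-0.032, v=-0.654, θ=-0.102, ω=1.173
apply F[3]=+1.181 → step 4: x=-0.045, v=-0.601, θ=-0.080, ω=1.017
apply F[4]=+1.261 → step 5: x=-0.056, v=-0.550, θ=-0.061, ω=0.872
apply F[5]=+1.206 → step 6: x=-0.067, v=-0.503, θ=-0.045, ω=0.746
apply F[6]=+1.140 → step 7: x=-0.077, v=-0.461, θ=-0.031, ω=0.636
apply F[7]=+1.083 → step 8: x=-0.085, v=-0.423, θ=-0.019, ω=0.541
apply F[8]=+1.032 → step 9: x=-0.093, v=-0.389, θ=-0.009, ω=0.459
apply F[9]=+0.990 → step 10: x=-0.101, v=-0.358, θ=-0.001, ω=0.388
apply F[10]=+0.950 → step 11: x=-0.108, v=-0.330, θ=0.006, ω=0.327
apply F[11]=+0.914 → step 12: x=-0.114, v=-0.304, θ=0.012, ω=0.273
apply F[12]=+0.880 → step 13: x=-0.120, v=-0.280, θ=0.017, ω=0.227
apply F[13]=+0.848 → step 14: x=-0.125, v=-0.259, θ=0.021, ω=0.187
apply F[14]=+0.818 → step 15: x=-0.130, v=-0.238, θ=0.025, ω=0.153
apply F[15]=+0.788 → step 16: x=-0.135, v=-0.220, θ=0.028, ω=0.123
max |θ| = 0.162 ≤ 0.218 over all 17 states.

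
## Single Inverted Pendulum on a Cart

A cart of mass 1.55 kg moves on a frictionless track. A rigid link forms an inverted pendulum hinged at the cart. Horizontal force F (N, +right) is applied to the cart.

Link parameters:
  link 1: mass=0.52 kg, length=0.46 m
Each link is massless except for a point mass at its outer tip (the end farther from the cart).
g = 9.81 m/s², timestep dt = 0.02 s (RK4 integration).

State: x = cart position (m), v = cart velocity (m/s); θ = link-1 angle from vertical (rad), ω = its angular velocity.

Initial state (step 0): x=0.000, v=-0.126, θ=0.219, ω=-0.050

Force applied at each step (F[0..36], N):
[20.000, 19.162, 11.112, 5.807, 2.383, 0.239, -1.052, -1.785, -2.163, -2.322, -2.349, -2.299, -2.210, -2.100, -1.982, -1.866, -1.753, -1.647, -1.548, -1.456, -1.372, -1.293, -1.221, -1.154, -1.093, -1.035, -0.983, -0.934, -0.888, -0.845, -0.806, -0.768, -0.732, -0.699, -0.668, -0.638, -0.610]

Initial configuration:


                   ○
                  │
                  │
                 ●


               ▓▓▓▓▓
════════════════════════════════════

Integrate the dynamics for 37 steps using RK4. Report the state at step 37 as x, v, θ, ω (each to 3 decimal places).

apply F[0]=+20.000 → step 1: x=-0.000, v=0.115, θ=0.214, ω=-0.469
apply F[1]=+19.162 → step 2: x=0.004, v=0.345, θ=0.200, ω=-0.872
apply F[2]=+11.112 → step 3: x=0.013, v=0.476, θ=0.181, ω=-1.069
apply F[3]=+5.807 → step 4: x=0.023, v=0.540, θ=0.159, ω=-1.133
apply F[4]=+2.383 → step 5: x=0.034, v=0.561, θ=0.137, ω=-1.117
apply F[5]=+0.239 → step 6: x=0.045, v=0.556, θ=0.115, ω=-1.054
apply F[6]=-1.052 → step 7: x=0.056, v=0.536, θ=0.095, ω=-0.966
apply F[7]=-1.785 → step 8: x=0.066, v=0.508, θ=0.076, ω=-0.868
apply F[8]=-2.163 → step 9: x=0.076, v=0.476, θ=0.060, ω=-0.769
apply F[9]=-2.322 → step 10: x=0.085, v=0.443, θ=0.046, ω=-0.675
apply F[10]=-2.349 → step 11: x=0.094, v=0.410, θ=0.033, ω=-0.587
apply F[11]=-2.299 → step 12: x=0.102, v=0.378, θ=0.022, ω=-0.507
apply F[12]=-2.210 → step 13: x=0.109, v=0.349, θ=0.013, ω=-0.435
apply F[13]=-2.100 → step 14: x=0.116, v=0.321, θ=0.005, ω=-0.371
apply F[14]=-1.982 → step 15: x=0.122, v=0.295, θ=-0.002, ω=-0.315
apply F[15]=-1.866 → step 16: x=0.128, v=0.272, θ=-0.008, ω=-0.266
apply F[16]=-1.753 → step 17: x=0.133, v=0.250, θ=-0.013, ω=-0.222
apply F[17]=-1.647 → step 18: x=0.138, v=0.230, θ=-0.017, ω=-0.185
apply F[18]=-1.548 → step 19: x=0.142, v=0.211, θ=-0.020, ω=-0.152
apply F[19]=-1.456 → step 20: x=0.146, v=0.193, θ=-0.023, ω=-0.124
apply F[20]=-1.372 → step 21: x=0.150, v=0.177, θ=-0.025, ω=-0.099
apply F[21]=-1.293 → step 22: x=0.153, v=0.162, θ=-0.027, ω=-0.078
apply F[22]=-1.221 → step 23: x=0.156, v=0.149, θ=-0.028, ω=-0.059
apply F[23]=-1.154 → step 24: x=0.159, v=0.136, θ=-0.030, ω=-0.044
apply F[24]=-1.093 → step 25: x=0.162, v=0.123, θ=-0.030, ω=-0.030
apply F[25]=-1.035 → step 26: x=0.164, v=0.112, θ=-0.031, ω=-0.018
apply F[26]=-0.983 → step 27: x=0.166, v=0.101, θ=-0.031, ω=-0.008
apply F[27]=-0.934 → step 28: x=0.168, v=0.091, θ=-0.031, ω=0.000
apply F[28]=-0.888 → step 29: x=0.170, v=0.082, θ=-0.031, ω=0.007
apply F[29]=-0.845 → step 30: x=0.171, v=0.073, θ=-0.031, ω=0.013
apply F[30]=-0.806 → step 31: x=0.173, v=0.065, θ=-0.030, ω=0.019
apply F[31]=-0.768 → step 32: x=0.174, v=0.057, θ=-0.030, ω=0.023
apply F[32]=-0.732 → step 33: x=0.175, v=0.049, θ=-0.030, ω=0.026
apply F[33]=-0.699 → step 34: x=0.176, v=0.042, θ=-0.029, ω=0.029
apply F[34]=-0.668 → step 35: x=0.177, v=0.036, θ=-0.028, ω=0.032
apply F[35]=-0.638 → step 36: x=0.177, v=0.029, θ=-0.028, ω=0.034
apply F[36]=-0.610 → step 37: x=0.178, v=0.023, θ=-0.027, ω=0.035

Answer: x=0.178, v=0.023, θ=-0.027, ω=0.035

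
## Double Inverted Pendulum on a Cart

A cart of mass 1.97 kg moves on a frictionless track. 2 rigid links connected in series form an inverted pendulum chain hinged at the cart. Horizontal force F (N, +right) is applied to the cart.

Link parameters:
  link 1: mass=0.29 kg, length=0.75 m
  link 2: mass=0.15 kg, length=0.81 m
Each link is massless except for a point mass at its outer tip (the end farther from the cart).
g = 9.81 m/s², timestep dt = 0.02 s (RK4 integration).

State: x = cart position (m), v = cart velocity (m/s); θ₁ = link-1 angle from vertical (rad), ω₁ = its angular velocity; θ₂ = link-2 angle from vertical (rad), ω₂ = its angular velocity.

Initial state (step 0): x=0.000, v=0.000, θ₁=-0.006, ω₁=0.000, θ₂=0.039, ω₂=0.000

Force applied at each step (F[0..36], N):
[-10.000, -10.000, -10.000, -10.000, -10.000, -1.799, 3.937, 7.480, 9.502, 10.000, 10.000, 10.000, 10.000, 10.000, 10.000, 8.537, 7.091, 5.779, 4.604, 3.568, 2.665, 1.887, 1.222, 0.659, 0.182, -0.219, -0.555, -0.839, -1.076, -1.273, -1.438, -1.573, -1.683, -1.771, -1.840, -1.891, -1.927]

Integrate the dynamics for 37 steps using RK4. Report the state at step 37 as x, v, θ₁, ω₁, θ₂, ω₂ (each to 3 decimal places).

apply F[0]=-10.000 → step 1: x=-0.001, v=-0.101, θ₁=-0.005, ω₁=0.128, θ₂=0.039, ω₂=0.016
apply F[1]=-10.000 → step 2: x=-0.004, v=-0.203, θ₁=-0.001, ω₁=0.256, θ₂=0.040, ω₂=0.032
apply F[2]=-10.000 → step 3: x=-0.009, v=-0.304, θ₁=0.006, ω₁=0.387, θ₂=0.040, ω₂=0.046
apply F[3]=-10.000 → step 4: x=-0.016, v=-0.406, θ₁=0.015, ω₁=0.522, θ₂=0.041, ω₂=0.057
apply F[4]=-10.000 → step 5: x=-0.025, v=-0.509, θ₁=0.026, ω₁=0.661, θ₂=0.043, ω₂=0.065
apply F[5]=-1.799 → step 6: x=-0.036, v=-0.528, θ₁=0.040, ω₁=0.694, θ₂=0.044, ω₂=0.068
apply F[6]=+3.937 → step 7: x=-0.046, v=-0.490, θ₁=0.053, ω₁=0.656, θ₂=0.045, ω₂=0.067
apply F[7]=+7.480 → step 8: x=-0.055, v=-0.417, θ₁=0.066, ω₁=0.576, θ₂=0.047, ω₂=0.063
apply F[8]=+9.502 → step 9: x=-0.062, v=-0.324, θ₁=0.076, ω₁=0.474, θ₂=0.048, ω₂=0.054
apply F[9]=+10.000 → step 10: x=-0.068, v=-0.226, θ₁=0.085, ω₁=0.369, θ₂=0.049, ω₂=0.042
apply F[10]=+10.000 → step 11: x=-0.071, v=-0.128, θ₁=0.091, ω₁=0.268, θ₂=0.050, ω₂=0.027
apply F[11]=+10.000 → step 12: x=-0.073, v=-0.031, θ₁=0.095, ω₁=0.169, θ₂=0.050, ω₂=0.010
apply F[12]=+10.000 → step 13: x=-0.073, v=0.066, θ₁=0.098, ω₁=0.072, θ₂=0.050, ω₂=-0.008
apply F[13]=+10.000 → step 14: x=-0.070, v=0.163, θ₁=0.098, ω₁=-0.024, θ₂=0.050, ω₂=-0.026
apply F[14]=+10.000 → step 15: x=-0.066, v=0.260, θ₁=0.097, ω₁=-0.121, θ₂=0.049, ω₂=-0.045
apply F[15]=+8.537 → step 16: x=-0.060, v=0.343, θ₁=0.094, ω₁=-0.198, θ₂=0.048, ω₂=-0.063
apply F[16]=+7.091 → step 17: x=-0.053, v=0.411, θ₁=0.089, ω₁=-0.259, θ₂=0.046, ω₂=-0.079
apply F[17]=+5.779 → step 18: x=-0.044, v=0.465, θ₁=0.083, ω₁=-0.303, θ₂=0.045, ω₂=-0.095
apply F[18]=+4.604 → step 19: x=-0.034, v=0.509, θ₁=0.077, ω₁=-0.335, θ₂=0.043, ω₂=-0.108
apply F[19]=+3.568 → step 20: x=-0.024, v=0.542, θ₁=0.070, ω₁=-0.355, θ₂=0.040, ω₂=-0.120
apply F[20]=+2.665 → step 21: x=-0.012, v=0.566, θ₁=0.063, ω₁=-0.366, θ₂=0.038, ω₂=-0.130
apply F[21]=+1.887 → step 22: x=-0.001, v=0.582, θ₁=0.056, ω₁=-0.369, θ₂=0.035, ω₂=-0.138
apply F[22]=+1.222 → step 23: x=0.011, v=0.593, θ₁=0.048, ω₁=-0.367, θ₂=0.032, ω₂=-0.145
apply F[23]=+0.659 → step 24: x=0.023, v=0.597, θ₁=0.041, ω₁=-0.360, θ₂=0.029, ω₂=-0.150
apply F[24]=+0.182 → step 25: x=0.035, v=0.598, θ₁=0.034, ω₁=-0.349, θ₂=0.026, ω₂=-0.154
apply F[25]=-0.219 → step 26: x=0.046, v=0.594, θ₁=0.027, ω₁=-0.335, θ₂=0.023, ω₂=-0.156
apply F[26]=-0.555 → step 27: x=0.058, v=0.587, θ₁=0.021, ω₁=-0.320, θ₂=0.020, ω₂=-0.157
apply F[27]=-0.839 → step 28: x=0.070, v=0.578, θ₁=0.014, ω₁=-0.303, θ₂=0.017, ω₂=-0.156
apply F[28]=-1.076 → step 29: x=0.081, v=0.567, θ₁=0.008, ω₁=-0.286, θ₂=0.014, ω₂=-0.155
apply F[29]=-1.273 → step 30: x=0.093, v=0.553, θ₁=0.003, ω₁=-0.267, θ₂=0.011, ω₂=-0.152
apply F[30]=-1.438 → step 31: x=0.104, v=0.539, θ₁=-0.002, ω₁=-0.249, θ₂=0.008, ω₂=-0.149
apply F[31]=-1.573 → step 32: x=0.114, v=0.523, θ₁=-0.007, ω₁=-0.231, θ₂=0.005, ω₂=-0.145
apply F[32]=-1.683 → step 33: x=0.124, v=0.506, θ₁=-0.011, ω₁=-0.213, θ₂=0.002, ω₂=-0.140
apply F[33]=-1.771 → step 34: x=0.134, v=0.489, θ₁=-0.016, ω₁=-0.195, θ₂=-0.001, ω₂=-0.135
apply F[34]=-1.840 → step 35: x=0.144, v=0.471, θ₁=-0.019, ω₁=-0.178, θ₂=-0.003, ω₂=-0.130
apply F[35]=-1.891 → step 36: x=0.153, v=0.453, θ₁=-0.023, ω₁=-0.161, θ₂=-0.006, ω₂=-0.124
apply F[36]=-1.927 → step 37: x=0.162, v=0.434, θ₁=-0.026, ω₁=-0.145, θ₂=-0.008, ω₂=-0.118

Answer: x=0.162, v=0.434, θ₁=-0.026, ω₁=-0.145, θ₂=-0.008, ω₂=-0.118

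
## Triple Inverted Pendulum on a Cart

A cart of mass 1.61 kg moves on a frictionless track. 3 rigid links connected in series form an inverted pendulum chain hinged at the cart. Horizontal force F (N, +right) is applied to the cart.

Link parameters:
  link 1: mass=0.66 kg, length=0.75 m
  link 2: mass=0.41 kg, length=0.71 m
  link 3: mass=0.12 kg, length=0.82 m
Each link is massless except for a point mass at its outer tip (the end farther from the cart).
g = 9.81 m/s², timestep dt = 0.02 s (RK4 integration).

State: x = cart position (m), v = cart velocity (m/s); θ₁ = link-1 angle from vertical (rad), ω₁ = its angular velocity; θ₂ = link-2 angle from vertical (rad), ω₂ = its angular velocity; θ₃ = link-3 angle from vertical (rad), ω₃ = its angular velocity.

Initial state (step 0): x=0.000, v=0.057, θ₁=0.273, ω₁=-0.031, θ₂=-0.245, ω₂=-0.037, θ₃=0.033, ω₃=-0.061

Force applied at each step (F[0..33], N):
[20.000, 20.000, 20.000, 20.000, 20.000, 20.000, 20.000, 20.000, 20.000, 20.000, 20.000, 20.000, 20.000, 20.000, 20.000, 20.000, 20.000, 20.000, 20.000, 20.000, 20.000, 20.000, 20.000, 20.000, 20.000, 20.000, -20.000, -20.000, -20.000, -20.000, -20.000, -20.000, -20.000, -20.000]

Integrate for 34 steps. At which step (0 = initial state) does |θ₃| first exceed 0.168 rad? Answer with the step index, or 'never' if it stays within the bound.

apply F[0]=+20.000 → step 1: x=0.003, v=0.265, θ₁=0.271, ω₁=-0.136, θ₂=-0.248, ω₂=-0.312, θ₃=0.033, ω₃=0.014
apply F[1]=+20.000 → step 2: x=0.011, v=0.474, θ₁=0.268, ω₁=-0.243, θ₂=-0.257, ω₂=-0.586, θ₃=0.034, ω₃=0.090
apply F[2]=+20.000 → step 3: x=0.022, v=0.684, θ₁=0.262, ω₁=-0.356, θ₂=-0.272, ω₂=-0.858, θ₃=0.036, ω₃=0.167
apply F[3]=+20.000 → step 4: x=0.038, v=0.896, θ₁=0.253, ω₁=-0.478, θ₂=-0.292, ω₂=-1.129, θ₃=0.040, ω₃=0.243
apply F[4]=+20.000 → step 5: x=0.058, v=1.111, θ₁=0.242, ω₁=-0.610, θ₂=-0.317, ω₂=-1.396, θ₃=0.046, ω₃=0.320
apply F[5]=+20.000 → step 6: x=0.082, v=1.328, θ₁=0.229, ω₁=-0.757, θ₂=-0.348, ω₂=-1.658, θ₃=0.053, ω₃=0.396
apply F[6]=+20.000 → step 7: x=0.111, v=1.549, θ₁=0.212, ω₁=-0.921, θ₂=-0.383, ω₂=-1.912, θ₃=0.062, ω₃=0.468
apply F[7]=+20.000 → step 8: x=0.144, v=1.775, θ₁=0.192, ω₁=-1.106, θ₂=-0.424, ω₂=-2.154, θ₃=0.072, ω₃=0.535
apply F[8]=+20.000 → step 9: x=0.182, v=2.004, θ₁=0.168, ω₁=-1.314, θ₂=-0.469, ω₂=-2.380, θ₃=0.083, ω₃=0.591
apply F[9]=+20.000 → step 10: x=0.225, v=2.238, θ₁=0.139, ω₁=-1.550, θ₂=-0.519, ω₂=-2.585, θ₃=0.095, ω₃=0.635
apply F[10]=+20.000 → step 11: x=0.272, v=2.476, θ₁=0.105, ω₁=-1.815, θ₂=-0.573, ω₂=-2.763, θ₃=0.108, ω₃=0.662
apply F[11]=+20.000 → step 12: x=0.324, v=2.719, θ₁=0.066, ω₁=-2.111, θ₂=-0.629, ω₂=-2.907, θ₃=0.122, ω₃=0.666
apply F[12]=+20.000 → step 13: x=0.381, v=2.965, θ₁=0.021, ω₁=-2.441, θ₂=-0.689, ω₂=-3.009, θ₃=0.135, ω₃=0.646
apply F[13]=+20.000 → step 14: x=0.442, v=3.214, θ₁=-0.032, ω₁=-2.802, θ₂=-0.749, ω₂=-3.060, θ₃=0.147, ω₃=0.596
apply F[14]=+20.000 → step 15: x=0.509, v=3.462, θ₁=-0.092, ω₁=-3.194, θ₂=-0.811, ω₂=-3.053, θ₃=0.158, ω₃=0.515
apply F[15]=+20.000 → step 16: x=0.581, v=3.707, θ₁=-0.160, ω₁=-3.613, θ₂=-0.871, ω₂=-2.977, θ₃=0.168, ω₃=0.397
apply F[16]=+20.000 → step 17: x=0.657, v=3.944, θ₁=-0.236, ω₁=-4.052, θ₂=-0.929, ω₂=-2.826, θ₃=0.174, ω₃=0.240
apply F[17]=+20.000 → step 18: x=0.738, v=4.166, θ₁=-0.322, ω₁=-4.503, θ₂=-0.984, ω₂=-2.596, θ₃=0.177, ω₃=0.039
apply F[18]=+20.000 → step 19: x=0.824, v=4.364, θ₁=-0.416, ω₁=-4.954, θ₂=-1.033, ω₂=-2.290, θ₃=0.175, ω₃=-0.213
apply F[19]=+20.000 → step 20: x=0.913, v=4.531, θ₁=-0.520, ω₁=-5.394, θ₂=-1.075, ω₂=-1.918, θ₃=0.168, ω₃=-0.524
apply F[20]=+20.000 → step 21: x=1.005, v=4.656, θ₁=-0.632, ω₁=-5.810, θ₂=-1.109, ω₂=-1.502, θ₃=0.154, ω₃=-0.902
apply F[21]=+20.000 → step 22: x=1.099, v=4.732, θ₁=-0.752, ω₁=-6.190, θ₂=-1.135, ω₂=-1.074, θ₃=0.131, ω₃=-1.354
apply F[22]=+20.000 → step 23: x=1.194, v=4.755, θ₁=-0.879, ω₁=-6.523, θ₂=-1.152, ω₂=-0.676, θ₃=0.099, ω₃=-1.884
apply F[23]=+20.000 → step 24: x=1.289, v=4.723, θ₁=-1.013, ω₁=-6.801, θ₂=-1.162, ω₂=-0.352, θ₃=0.056, ω₃=-2.485
apply F[24]=+20.000 → step 25: x=1.382, v=4.642, θ₁=-1.151, ω₁=-7.021, θ₂=-1.167, ω₂=-0.144, θ₃=-0.001, ω₃=-3.140
apply F[25]=+20.000 → step 26: x=1.474, v=4.521, θ₁=-1.293, ω₁=-7.185, θ₂=-1.169, ω₂=-0.084, θ₃=-0.070, ω₃=-3.823
apply F[26]=-20.000 → step 27: x=1.560, v=4.070, θ₁=-1.437, ω₁=-7.264, θ₂=-1.171, ω₂=-0.104, θ₃=-0.150, ω₃=-4.178
apply F[27]=-20.000 → step 28: x=1.637, v=3.604, θ₁=-1.584, ω₁=-7.392, θ₂=-1.174, ω₂=-0.219, θ₃=-0.237, ω₃=-4.531
apply F[28]=-20.000 → step 29: x=1.704, v=3.121, θ₁=-1.733, ω₁=-7.568, θ₂=-1.180, ω₂=-0.448, θ₃=-0.331, ω₃=-4.880
apply F[29]=-20.000 → step 30: x=1.761, v=2.618, θ₁=-1.887, ω₁=-7.792, θ₂=-1.193, ω₂=-0.817, θ₃=-0.432, ω₃=-5.222
apply F[30]=-20.000 → step 31: x=1.809, v=2.097, θ₁=-2.045, ω₁=-8.063, θ₂=-1.214, ω₂=-1.356, θ₃=-0.540, ω₃=-5.554
apply F[31]=-20.000 → step 32: x=1.845, v=1.559, θ₁=-2.210, ω₁=-8.374, θ₂=-1.248, ω₂=-2.104, θ₃=-0.655, ω₃=-5.876
apply F[32]=-20.000 → step 33: x=1.871, v=1.013, θ₁=-2.381, ω₁=-8.705, θ₂=-1.300, ω₂=-3.104, θ₃=-0.775, ω₃=-6.193
apply F[33]=-20.000 → step 34: x=1.886, v=0.473, θ₁=-2.558, ω₁=-9.007, θ₂=-1.374, ω₂=-4.387, θ₃=-0.902, ω₃=-6.519
|θ₃| = 0.174 > 0.168 first at step 17.

Answer: 17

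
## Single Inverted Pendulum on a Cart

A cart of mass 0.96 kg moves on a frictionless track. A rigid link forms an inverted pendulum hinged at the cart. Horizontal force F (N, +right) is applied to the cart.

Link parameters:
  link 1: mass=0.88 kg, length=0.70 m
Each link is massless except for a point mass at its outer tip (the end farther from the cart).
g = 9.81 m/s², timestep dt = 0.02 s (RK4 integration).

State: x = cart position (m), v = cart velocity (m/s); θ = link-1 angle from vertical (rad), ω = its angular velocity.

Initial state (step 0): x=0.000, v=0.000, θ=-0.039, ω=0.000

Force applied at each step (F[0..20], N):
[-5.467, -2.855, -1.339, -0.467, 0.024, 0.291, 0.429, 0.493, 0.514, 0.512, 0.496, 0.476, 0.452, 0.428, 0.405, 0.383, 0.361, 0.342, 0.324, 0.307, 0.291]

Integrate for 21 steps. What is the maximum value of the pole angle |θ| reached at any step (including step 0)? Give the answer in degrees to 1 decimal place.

apply F[0]=-5.467 → step 1: x=-0.001, v=-0.107, θ=-0.038, ω=0.142
apply F[1]=-2.855 → step 2: x=-0.004, v=-0.160, θ=-0.034, ω=0.207
apply F[2]=-1.339 → step 3: x=-0.007, v=-0.182, θ=-0.030, ω=0.230
apply F[3]=-0.467 → step 4: x=-0.011, v=-0.187, θ=-0.025, ω=0.229
apply F[4]=+0.024 → step 5: x=-0.015, v=-0.182, θ=-0.021, ω=0.216
apply F[5]=+0.291 → step 6: x=-0.018, v=-0.173, θ=-0.017, ω=0.197
apply F[6]=+0.429 → step 7: x=-0.021, v=-0.161, θ=-0.013, ω=0.177
apply F[7]=+0.493 → step 8: x=-0.025, v=-0.149, θ=-0.009, ω=0.156
apply F[8]=+0.514 → step 9: x=-0.027, v=-0.137, θ=-0.007, ω=0.137
apply F[9]=+0.512 → step 10: x=-0.030, v=-0.125, θ=-0.004, ω=0.119
apply F[10]=+0.496 → step 11: x=-0.032, v=-0.114, θ=-0.002, ω=0.102
apply F[11]=+0.476 → step 12: x=-0.035, v=-0.104, θ=0.000, ω=0.088
apply F[12]=+0.452 → step 13: x=-0.037, v=-0.095, θ=0.002, ω=0.075
apply F[13]=+0.428 → step 14: x=-0.038, v=-0.087, θ=0.003, ω=0.063
apply F[14]=+0.405 → step 15: x=-0.040, v=-0.079, θ=0.004, ω=0.053
apply F[15]=+0.383 → step 16: x=-0.042, v=-0.072, θ=0.005, ω=0.044
apply F[16]=+0.361 → step 17: x=-0.043, v=-0.065, θ=0.006, ω=0.037
apply F[17]=+0.342 → step 18: x=-0.044, v=-0.059, θ=0.007, ω=0.030
apply F[18]=+0.324 → step 19: x=-0.045, v=-0.054, θ=0.007, ω=0.024
apply F[19]=+0.307 → step 20: x=-0.046, v=-0.049, θ=0.008, ω=0.019
apply F[20]=+0.291 → step 21: x=-0.047, v=-0.044, θ=0.008, ω=0.014
Max |angle| over trajectory = 0.039 rad = 2.2°.

Answer: 2.2°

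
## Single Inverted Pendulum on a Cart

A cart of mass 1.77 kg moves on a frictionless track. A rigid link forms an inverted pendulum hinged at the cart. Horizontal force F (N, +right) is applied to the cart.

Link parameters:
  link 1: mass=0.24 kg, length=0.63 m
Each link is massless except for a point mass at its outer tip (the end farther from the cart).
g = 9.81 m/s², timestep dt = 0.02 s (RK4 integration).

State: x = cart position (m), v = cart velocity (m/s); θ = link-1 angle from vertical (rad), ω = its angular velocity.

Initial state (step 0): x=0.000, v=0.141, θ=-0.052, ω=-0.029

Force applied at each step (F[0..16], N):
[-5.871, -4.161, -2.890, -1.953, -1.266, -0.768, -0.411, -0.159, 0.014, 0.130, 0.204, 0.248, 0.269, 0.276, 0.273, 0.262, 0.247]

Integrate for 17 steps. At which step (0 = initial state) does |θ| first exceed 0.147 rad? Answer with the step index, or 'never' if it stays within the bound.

Answer: never

Derivation:
apply F[0]=-5.871 → step 1: x=0.002, v=0.076, θ=-0.052, ω=0.058
apply F[1]=-4.161 → step 2: x=0.003, v=0.030, θ=-0.050, ω=0.114
apply F[2]=-2.890 → step 3: x=0.004, v=-0.001, θ=-0.047, ω=0.149
apply F[3]=-1.953 → step 4: x=0.003, v=-0.022, θ=-0.044, ω=0.168
apply F[4]=-1.266 → step 5: x=0.003, v=-0.035, θ=-0.041, ω=0.175
apply F[5]=-0.768 → step 6: x=0.002, v=-0.043, θ=-0.037, ω=0.175
apply F[6]=-0.411 → step 7: x=0.001, v=-0.046, θ=-0.034, ω=0.170
apply F[7]=-0.159 → step 8: x=0.000, v=-0.047, θ=-0.031, ω=0.161
apply F[8]=+0.014 → step 9: x=-0.001, v=-0.046, θ=-0.027, ω=0.151
apply F[9]=+0.130 → step 10: x=-0.002, v=-0.044, θ=-0.024, ω=0.140
apply F[10]=+0.204 → step 11: x=-0.003, v=-0.041, θ=-0.022, ω=0.128
apply F[11]=+0.248 → step 12: x=-0.003, v=-0.038, θ=-0.019, ω=0.116
apply F[12]=+0.269 → step 13: x=-0.004, v=-0.034, θ=-0.017, ω=0.105
apply F[13]=+0.276 → step 14: x=-0.005, v=-0.031, θ=-0.015, ω=0.094
apply F[14]=+0.273 → step 15: x=-0.005, v=-0.027, θ=-0.013, ω=0.084
apply F[15]=+0.262 → step 16: x=-0.006, v=-0.024, θ=-0.012, ω=0.075
apply F[16]=+0.247 → step 17: x=-0.006, v=-0.021, θ=-0.010, ω=0.067
max |θ| = 0.052 ≤ 0.147 over all 18 states.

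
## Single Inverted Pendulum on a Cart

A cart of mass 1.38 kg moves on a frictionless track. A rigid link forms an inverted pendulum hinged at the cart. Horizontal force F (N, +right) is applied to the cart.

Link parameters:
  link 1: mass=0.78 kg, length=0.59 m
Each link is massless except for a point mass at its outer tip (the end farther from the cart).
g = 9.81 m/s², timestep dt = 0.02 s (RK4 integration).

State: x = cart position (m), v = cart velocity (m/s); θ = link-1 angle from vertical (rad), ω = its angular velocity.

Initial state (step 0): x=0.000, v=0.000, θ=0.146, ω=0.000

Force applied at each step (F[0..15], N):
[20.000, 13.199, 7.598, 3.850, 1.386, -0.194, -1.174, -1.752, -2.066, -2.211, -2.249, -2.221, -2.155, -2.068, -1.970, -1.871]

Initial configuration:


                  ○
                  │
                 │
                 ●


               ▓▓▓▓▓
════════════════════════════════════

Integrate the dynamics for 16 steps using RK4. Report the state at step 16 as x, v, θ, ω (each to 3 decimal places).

apply F[0]=+20.000 → step 1: x=0.003, v=0.271, θ=0.142, ω=-0.406
apply F[1]=+13.199 → step 2: x=0.010, v=0.446, θ=0.131, ω=-0.654
apply F[2]=+7.598 → step 3: x=0.020, v=0.542, θ=0.117, ω=-0.775
apply F[3]=+3.850 → step 4: x=0.031, v=0.586, θ=0.101, ω=-0.812
apply F[4]=+1.386 → step 5: x=0.043, v=0.596, θ=0.085, ω=-0.799
apply F[5]=-0.194 → step 6: x=0.055, v=0.585, θ=0.070, ω=-0.754
apply F[6]=-1.174 → step 7: x=0.066, v=0.561, θ=0.055, ω=-0.694
apply F[7]=-1.752 → step 8: x=0.077, v=0.531, θ=0.042, ω=-0.626
apply F[8]=-2.066 → step 9: x=0.087, v=0.497, θ=0.030, ω=-0.557
apply F[9]=-2.211 → step 10: x=0.097, v=0.462, θ=0.020, ω=-0.490
apply F[10]=-2.249 → step 11: x=0.106, v=0.428, θ=0.011, ω=-0.427
apply F[11]=-2.221 → step 12: x=0.114, v=0.395, θ=0.003, ω=-0.369
apply F[12]=-2.155 → step 13: x=0.122, v=0.364, θ=-0.004, ω=-0.316
apply F[13]=-2.068 → step 14: x=0.129, v=0.335, θ=-0.010, ω=-0.269
apply F[14]=-1.970 → step 15: x=0.135, v=0.307, θ=-0.015, ω=-0.227
apply F[15]=-1.871 → step 16: x=0.141, v=0.282, θ=-0.019, ω=-0.190

Answer: x=0.141, v=0.282, θ=-0.019, ω=-0.190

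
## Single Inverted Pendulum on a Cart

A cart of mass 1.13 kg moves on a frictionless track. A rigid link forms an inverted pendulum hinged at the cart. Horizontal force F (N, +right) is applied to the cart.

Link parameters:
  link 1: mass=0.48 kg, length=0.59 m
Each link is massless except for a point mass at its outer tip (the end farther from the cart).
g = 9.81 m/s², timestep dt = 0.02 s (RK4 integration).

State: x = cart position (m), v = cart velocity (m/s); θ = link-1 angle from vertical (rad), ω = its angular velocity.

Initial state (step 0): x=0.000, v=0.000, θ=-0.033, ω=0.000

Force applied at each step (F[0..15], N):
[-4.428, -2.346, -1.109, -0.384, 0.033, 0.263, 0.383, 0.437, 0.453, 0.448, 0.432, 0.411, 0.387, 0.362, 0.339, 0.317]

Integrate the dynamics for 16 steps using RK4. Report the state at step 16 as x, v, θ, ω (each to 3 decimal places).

Answer: x=-0.031, v=-0.056, θ=0.004, ω=0.037

Derivation:
apply F[0]=-4.428 → step 1: x=-0.001, v=-0.076, θ=-0.032, ω=0.117
apply F[1]=-2.346 → step 2: x=-0.003, v=-0.115, θ=-0.029, ω=0.173
apply F[2]=-1.109 → step 3: x=-0.005, v=-0.132, θ=-0.025, ω=0.194
apply F[3]=-0.384 → step 4: x=-0.008, v=-0.137, θ=-0.021, ω=0.194
apply F[4]=+0.033 → step 5: x=-0.011, v=-0.135, θ=-0.018, ω=0.184
apply F[5]=+0.263 → step 6: x=-0.013, v=-0.129, θ=-0.014, ω=0.168
apply F[6]=+0.383 → step 7: x=-0.016, v=-0.121, θ=-0.011, ω=0.151
apply F[7]=+0.437 → step 8: x=-0.018, v=-0.112, θ=-0.008, ω=0.133
apply F[8]=+0.453 → step 9: x=-0.020, v=-0.104, θ=-0.006, ω=0.117
apply F[9]=+0.448 → step 10: x=-0.022, v=-0.095, θ=-0.003, ω=0.101
apply F[10]=+0.432 → step 11: x=-0.024, v=-0.088, θ=-0.002, ω=0.087
apply F[11]=+0.411 → step 12: x=-0.026, v=-0.080, θ=0.000, ω=0.074
apply F[12]=+0.387 → step 13: x=-0.027, v=-0.073, θ=0.001, ω=0.063
apply F[13]=+0.362 → step 14: x=-0.029, v=-0.067, θ=0.003, ω=0.053
apply F[14]=+0.339 → step 15: x=-0.030, v=-0.061, θ=0.004, ω=0.045
apply F[15]=+0.317 → step 16: x=-0.031, v=-0.056, θ=0.004, ω=0.037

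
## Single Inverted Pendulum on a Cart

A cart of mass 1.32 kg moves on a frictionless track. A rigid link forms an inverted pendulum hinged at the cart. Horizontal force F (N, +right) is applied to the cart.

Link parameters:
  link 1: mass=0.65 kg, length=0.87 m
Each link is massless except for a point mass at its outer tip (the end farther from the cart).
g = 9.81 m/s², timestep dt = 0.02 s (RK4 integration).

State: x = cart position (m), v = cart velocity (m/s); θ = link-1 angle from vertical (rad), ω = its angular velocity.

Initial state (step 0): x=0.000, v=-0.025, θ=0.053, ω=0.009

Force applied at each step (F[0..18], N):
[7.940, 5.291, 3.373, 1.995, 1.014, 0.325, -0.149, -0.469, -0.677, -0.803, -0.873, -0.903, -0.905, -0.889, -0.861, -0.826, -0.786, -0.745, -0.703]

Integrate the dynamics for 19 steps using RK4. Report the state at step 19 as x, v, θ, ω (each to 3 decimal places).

Answer: x=0.067, v=0.098, θ=-0.008, ω=-0.053

Derivation:
apply F[0]=+7.940 → step 1: x=0.001, v=0.090, θ=0.052, ω=-0.111
apply F[1]=+5.291 → step 2: x=0.003, v=0.165, θ=0.049, ω=-0.186
apply F[2]=+3.373 → step 3: x=0.007, v=0.212, θ=0.045, ω=-0.229
apply F[3]=+1.995 → step 4: x=0.011, v=0.238, θ=0.040, ω=-0.249
apply F[4]=+1.014 → step 5: x=0.016, v=0.250, θ=0.035, ω=-0.254
apply F[5]=+0.325 → step 6: x=0.021, v=0.251, θ=0.030, ω=-0.249
apply F[6]=-0.149 → step 7: x=0.026, v=0.247, θ=0.025, ω=-0.237
apply F[7]=-0.469 → step 8: x=0.031, v=0.237, θ=0.021, ω=-0.221
apply F[8]=-0.677 → step 9: x=0.036, v=0.225, θ=0.016, ω=-0.203
apply F[9]=-0.803 → step 10: x=0.040, v=0.212, θ=0.012, ω=-0.185
apply F[10]=-0.873 → step 11: x=0.044, v=0.197, θ=0.009, ω=-0.166
apply F[11]=-0.903 → step 12: x=0.048, v=0.183, θ=0.006, ω=-0.148
apply F[12]=-0.905 → step 13: x=0.052, v=0.169, θ=0.003, ω=-0.130
apply F[13]=-0.889 → step 14: x=0.055, v=0.155, θ=0.001, ω=-0.114
apply F[14]=-0.861 → step 15: x=0.058, v=0.142, θ=-0.002, ω=-0.100
apply F[15]=-0.826 → step 16: x=0.061, v=0.130, θ=-0.003, ω=-0.086
apply F[16]=-0.786 → step 17: x=0.063, v=0.119, θ=-0.005, ω=-0.074
apply F[17]=-0.745 → step 18: x=0.065, v=0.108, θ=-0.006, ω=-0.063
apply F[18]=-0.703 → step 19: x=0.067, v=0.098, θ=-0.008, ω=-0.053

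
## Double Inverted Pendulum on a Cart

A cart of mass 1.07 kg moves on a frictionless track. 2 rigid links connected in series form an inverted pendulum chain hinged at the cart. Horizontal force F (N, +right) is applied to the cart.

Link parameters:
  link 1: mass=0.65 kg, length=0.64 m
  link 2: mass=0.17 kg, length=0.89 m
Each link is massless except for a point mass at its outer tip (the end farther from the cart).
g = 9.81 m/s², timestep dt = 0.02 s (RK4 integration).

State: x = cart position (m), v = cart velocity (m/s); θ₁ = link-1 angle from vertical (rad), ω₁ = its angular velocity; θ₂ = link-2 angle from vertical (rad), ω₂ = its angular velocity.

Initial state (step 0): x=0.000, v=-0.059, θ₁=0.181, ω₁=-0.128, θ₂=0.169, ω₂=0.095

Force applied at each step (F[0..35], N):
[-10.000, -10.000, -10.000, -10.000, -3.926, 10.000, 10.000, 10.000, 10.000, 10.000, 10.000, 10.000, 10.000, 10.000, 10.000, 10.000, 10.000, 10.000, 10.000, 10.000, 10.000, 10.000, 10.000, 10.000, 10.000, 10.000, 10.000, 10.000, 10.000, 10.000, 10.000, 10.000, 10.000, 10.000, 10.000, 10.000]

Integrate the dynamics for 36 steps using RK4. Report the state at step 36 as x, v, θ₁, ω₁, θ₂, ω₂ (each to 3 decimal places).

apply F[0]=-10.000 → step 1: x=-0.003, v=-0.267, θ₁=0.182, ω₁=0.248, θ₂=0.171, ω₂=0.093
apply F[1]=-10.000 → step 2: x=-0.011, v=-0.476, θ₁=0.191, ω₁=0.626, θ₂=0.173, ω₂=0.090
apply F[2]=-10.000 → step 3: x=-0.022, v=-0.684, θ₁=0.207, ω₁=1.007, θ₂=0.174, ω₂=0.085
apply F[3]=-10.000 → step 4: x=-0.038, v=-0.892, θ₁=0.231, ω₁=1.393, θ₂=0.176, ω₂=0.077
apply F[4]=-3.926 → step 5: x=-0.057, v=-0.991, θ₁=0.261, ω₁=1.621, θ₂=0.177, ω₂=0.063
apply F[5]=+10.000 → step 6: x=-0.075, v=-0.846, θ₁=0.292, ω₁=1.494, θ₂=0.178, ω₂=0.036
apply F[6]=+10.000 → step 7: x=-0.091, v=-0.705, θ₁=0.321, ω₁=1.389, θ₂=0.179, ω₂=-0.001
apply F[7]=+10.000 → step 8: x=-0.104, v=-0.570, θ₁=0.348, ω₁=1.303, θ₂=0.178, ω₂=-0.046
apply F[8]=+10.000 → step 9: x=-0.114, v=-0.439, θ₁=0.374, ω₁=1.235, θ₂=0.177, ω₂=-0.100
apply F[9]=+10.000 → step 10: x=-0.121, v=-0.313, θ₁=0.398, ω₁=1.184, θ₂=0.174, ω₂=-0.161
apply F[10]=+10.000 → step 11: x=-0.126, v=-0.189, θ₁=0.421, ω₁=1.149, θ₂=0.170, ω₂=-0.231
apply F[11]=+10.000 → step 12: x=-0.129, v=-0.069, θ₁=0.444, ω₁=1.128, θ₂=0.165, ω₂=-0.308
apply F[12]=+10.000 → step 13: x=-0.129, v=0.048, θ₁=0.466, ω₁=1.121, θ₂=0.158, ω₂=-0.392
apply F[13]=+10.000 → step 14: x=-0.127, v=0.163, θ₁=0.489, ω₁=1.128, θ₂=0.149, ω₂=-0.485
apply F[14]=+10.000 → step 15: x=-0.122, v=0.276, θ₁=0.511, ω₁=1.147, θ₂=0.139, ω₂=-0.585
apply F[15]=+10.000 → step 16: x=-0.116, v=0.386, θ₁=0.535, ω₁=1.178, θ₂=0.126, ω₂=-0.692
apply F[16]=+10.000 → step 17: x=-0.107, v=0.495, θ₁=0.559, ω₁=1.220, θ₂=0.111, ω₂=-0.807
apply F[17]=+10.000 → step 18: x=-0.096, v=0.603, θ₁=0.583, ω₁=1.273, θ₂=0.094, ω₂=-0.929
apply F[18]=+10.000 → step 19: x=-0.083, v=0.710, θ₁=0.610, ω₁=1.337, θ₂=0.074, ω₂=-1.058
apply F[19]=+10.000 → step 20: x=-0.068, v=0.817, θ₁=0.637, ω₁=1.410, θ₂=0.051, ω₂=-1.194
apply F[20]=+10.000 → step 21: x=-0.050, v=0.923, θ₁=0.666, ω₁=1.492, θ₂=0.026, ω₂=-1.335
apply F[21]=+10.000 → step 22: x=-0.031, v=1.029, θ₁=0.697, ω₁=1.582, θ₂=-0.002, ω₂=-1.482
apply F[22]=+10.000 → step 23: x=-0.009, v=1.137, θ₁=0.729, ω₁=1.679, θ₂=-0.033, ω₂=-1.632
apply F[23]=+10.000 → step 24: x=0.015, v=1.245, θ₁=0.764, ω₁=1.782, θ₂=-0.068, ω₂=-1.786
apply F[24]=+10.000 → step 25: x=0.041, v=1.354, θ₁=0.801, ω₁=1.890, θ₂=-0.105, ω₂=-1.940
apply F[25]=+10.000 → step 26: x=0.069, v=1.466, θ₁=0.840, ω₁=2.002, θ₂=-0.145, ω₂=-2.095
apply F[26]=+10.000 → step 27: x=0.099, v=1.579, θ₁=0.881, ω₁=2.118, θ₂=-0.189, ω₂=-2.248
apply F[27]=+10.000 → step 28: x=0.132, v=1.695, θ₁=0.924, ω₁=2.238, θ₂=-0.235, ω₂=-2.399
apply F[28]=+10.000 → step 29: x=0.167, v=1.813, θ₁=0.970, ω₁=2.361, θ₂=-0.285, ω₂=-2.544
apply F[29]=+10.000 → step 30: x=0.205, v=1.935, θ₁=1.019, ω₁=2.487, θ₂=-0.337, ω₂=-2.684
apply F[30]=+10.000 → step 31: x=0.245, v=2.059, θ₁=1.070, ω₁=2.617, θ₂=-0.392, ω₂=-2.816
apply F[31]=+10.000 → step 32: x=0.287, v=2.187, θ₁=1.123, ω₁=2.753, θ₂=-0.449, ω₂=-2.938
apply F[32]=+10.000 → step 33: x=0.332, v=2.319, θ₁=1.180, ω₁=2.896, θ₂=-0.509, ω₂=-3.050
apply F[33]=+10.000 → step 34: x=0.380, v=2.454, θ₁=1.239, ω₁=3.048, θ₂=-0.571, ω₂=-3.150
apply F[34]=+10.000 → step 35: x=0.430, v=2.595, θ₁=1.302, ω₁=3.212, θ₂=-0.635, ω₂=-3.236
apply F[35]=+10.000 → step 36: x=0.484, v=2.742, θ₁=1.368, ω₁=3.393, θ₂=-0.701, ω₂=-3.305

Answer: x=0.484, v=2.742, θ₁=1.368, ω₁=3.393, θ₂=-0.701, ω₂=-3.305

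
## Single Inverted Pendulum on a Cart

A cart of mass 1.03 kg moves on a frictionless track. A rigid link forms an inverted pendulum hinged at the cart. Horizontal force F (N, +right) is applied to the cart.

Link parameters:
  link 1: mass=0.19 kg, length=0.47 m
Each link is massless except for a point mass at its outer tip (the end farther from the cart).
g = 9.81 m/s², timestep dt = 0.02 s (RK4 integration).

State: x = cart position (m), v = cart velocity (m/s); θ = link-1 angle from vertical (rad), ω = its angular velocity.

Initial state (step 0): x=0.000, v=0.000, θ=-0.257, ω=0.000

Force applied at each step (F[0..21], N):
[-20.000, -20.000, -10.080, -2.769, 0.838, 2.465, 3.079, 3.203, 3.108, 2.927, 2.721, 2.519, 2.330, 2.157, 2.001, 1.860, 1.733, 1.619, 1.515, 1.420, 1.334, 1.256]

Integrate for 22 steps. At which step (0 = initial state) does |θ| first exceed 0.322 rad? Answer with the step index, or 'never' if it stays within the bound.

apply F[0]=-20.000 → step 1: x=-0.004, v=-0.375, θ=-0.250, ω=0.667
apply F[1]=-20.000 → step 2: x=-0.015, v=-0.752, θ=-0.230, ω=1.345
apply F[2]=-10.080 → step 3: x=-0.032, v=-0.939, θ=-0.200, ω=1.645
apply F[3]=-2.769 → step 4: x=-0.051, v=-0.987, θ=-0.167, ω=1.669
apply F[4]=+0.838 → step 5: x=-0.071, v=-0.966, θ=-0.135, ω=1.562
apply F[5]=+2.465 → step 6: x=-0.090, v=-0.914, θ=-0.105, ω=1.403
apply F[6]=+3.079 → step 7: x=-0.107, v=-0.852, θ=-0.079, ω=1.232
apply F[7]=+3.203 → step 8: x=-0.124, v=-0.787, θ=-0.056, ω=1.067
apply F[8]=+3.108 → step 9: x=-0.139, v=-0.725, θ=-0.036, ω=0.917
apply F[9]=+2.927 → step 10: x=-0.153, v=-0.668, θ=-0.019, ω=0.782
apply F[10]=+2.721 → step 11: x=-0.165, v=-0.614, θ=-0.005, ω=0.664
apply F[11]=+2.519 → step 12: x=-0.177, v=-0.565, θ=0.007, ω=0.561
apply F[12]=+2.330 → step 13: x=-0.188, v=-0.521, θ=0.018, ω=0.471
apply F[13]=+2.157 → step 14: x=-0.198, v=-0.480, θ=0.026, ω=0.393
apply F[14]=+2.001 → step 15: x=-0.207, v=-0.442, θ=0.034, ω=0.325
apply F[15]=+1.860 → step 16: x=-0.216, v=-0.407, θ=0.040, ω=0.266
apply F[16]=+1.733 → step 17: x=-0.224, v=-0.375, θ=0.044, ω=0.216
apply F[17]=+1.619 → step 18: x=-0.231, v=-0.345, θ=0.048, ω=0.172
apply F[18]=+1.515 → step 19: x=-0.237, v=-0.318, θ=0.051, ω=0.134
apply F[19]=+1.420 → step 20: x=-0.244, v=-0.292, θ=0.054, ω=0.101
apply F[20]=+1.334 → step 21: x=-0.249, v=-0.268, θ=0.055, ω=0.073
apply F[21]=+1.256 → step 22: x=-0.254, v=-0.246, θ=0.057, ω=0.049
max |θ| = 0.257 ≤ 0.322 over all 23 states.

Answer: never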